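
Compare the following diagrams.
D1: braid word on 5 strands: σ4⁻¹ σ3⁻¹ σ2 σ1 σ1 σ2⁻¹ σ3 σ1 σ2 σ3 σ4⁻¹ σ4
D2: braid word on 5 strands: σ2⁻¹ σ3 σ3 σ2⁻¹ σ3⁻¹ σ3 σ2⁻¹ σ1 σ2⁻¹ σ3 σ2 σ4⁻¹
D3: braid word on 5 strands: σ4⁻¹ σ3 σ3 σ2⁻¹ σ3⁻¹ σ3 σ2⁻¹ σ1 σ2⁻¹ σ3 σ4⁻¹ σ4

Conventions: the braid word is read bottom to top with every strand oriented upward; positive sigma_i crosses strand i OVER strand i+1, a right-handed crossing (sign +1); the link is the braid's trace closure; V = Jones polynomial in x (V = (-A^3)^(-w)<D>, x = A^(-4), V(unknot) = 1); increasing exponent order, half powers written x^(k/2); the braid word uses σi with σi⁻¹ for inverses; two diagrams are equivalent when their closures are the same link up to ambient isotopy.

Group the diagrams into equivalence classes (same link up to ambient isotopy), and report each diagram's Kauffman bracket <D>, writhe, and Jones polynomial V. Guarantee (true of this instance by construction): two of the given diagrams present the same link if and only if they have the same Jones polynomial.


classes: {D1} | {D2, D3}
V(D1) = x - x^2 + 2x^3 - x^4 + x^5 - x^6  [12 crossings, <D> = -A^-12 + A^-8 - A^-4 + 2 - A^4 + A^8, w = +4]
V(D2) = -x^-3 + x^-2 - x^-1 + 3 - x + x^2 - x^3  [12 crossings, <D> = -A^-12 + A^-8 - A^-4 + 3 - A^4 + A^8 - A^12, w = 0]
V(D3) = -x^-3 + x^-2 - x^-1 + 3 - x + x^2 - x^3  (w 0, c 12, <D> = -A^-12 + A^-8 - A^-4 + 3 - A^4 + A^8 - A^12)
insight: 2 classes among 3 diagrams; unequal V(x) rules out equality


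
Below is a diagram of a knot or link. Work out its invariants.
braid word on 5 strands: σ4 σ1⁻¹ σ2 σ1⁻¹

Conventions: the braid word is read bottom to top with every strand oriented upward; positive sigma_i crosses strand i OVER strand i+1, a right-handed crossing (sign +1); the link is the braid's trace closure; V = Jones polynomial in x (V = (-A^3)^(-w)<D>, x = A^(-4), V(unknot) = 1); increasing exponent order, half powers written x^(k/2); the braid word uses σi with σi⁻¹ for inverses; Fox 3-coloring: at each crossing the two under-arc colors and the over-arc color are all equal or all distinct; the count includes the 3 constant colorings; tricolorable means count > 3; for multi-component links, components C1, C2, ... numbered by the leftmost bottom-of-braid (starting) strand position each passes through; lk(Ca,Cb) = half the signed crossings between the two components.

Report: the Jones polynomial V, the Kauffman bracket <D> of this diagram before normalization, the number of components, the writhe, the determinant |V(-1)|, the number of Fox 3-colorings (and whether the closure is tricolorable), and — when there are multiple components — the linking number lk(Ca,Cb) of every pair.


V = x^-3 + x^-2 + x^-1 + 1
<D> = 1 + A^4 + A^8 + A^12 (w = 0)
3 components over 4 crossings, w = 0
lk(C1,C2): -1
lk(C1,C3) = 0
linking number lk(C2,C3) = 0
9 Fox colorings among 3^4, |V(-1)| = 0: tricolorable
why: the 3 component pairs carry total linking -1


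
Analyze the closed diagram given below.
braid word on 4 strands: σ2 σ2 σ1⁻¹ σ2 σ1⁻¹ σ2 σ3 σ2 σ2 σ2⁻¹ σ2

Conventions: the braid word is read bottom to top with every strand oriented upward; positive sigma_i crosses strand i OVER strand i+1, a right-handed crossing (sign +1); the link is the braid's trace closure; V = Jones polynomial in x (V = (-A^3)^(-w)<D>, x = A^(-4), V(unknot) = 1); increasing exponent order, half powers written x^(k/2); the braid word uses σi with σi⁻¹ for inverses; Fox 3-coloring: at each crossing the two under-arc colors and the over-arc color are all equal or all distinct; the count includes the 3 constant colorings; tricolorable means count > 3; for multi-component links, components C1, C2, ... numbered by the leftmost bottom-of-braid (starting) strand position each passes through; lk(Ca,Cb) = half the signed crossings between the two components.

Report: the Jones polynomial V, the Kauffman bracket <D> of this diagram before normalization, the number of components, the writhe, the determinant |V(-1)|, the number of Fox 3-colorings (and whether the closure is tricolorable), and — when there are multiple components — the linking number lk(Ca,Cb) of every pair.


Jones polynomial: V(x) = 1 - x + 2x^2 - 2x^3 + 3x^4 - 3x^5 + 2x^6 - 2x^7 + x^8
<D> = -A^-17 + 2A^-13 - 2A^-9 + 3A^-5 - 3A^-1 + 2A^3 - 2A^7 + A^11 - A^15; writhe +5
components 1, writhe +5 (11 crossings)
3-colorings: 3 of 3^11, det 17 — not tricolorable
note: |V(-1)| = 17: so not tricolorable, since 3 does not divide 17


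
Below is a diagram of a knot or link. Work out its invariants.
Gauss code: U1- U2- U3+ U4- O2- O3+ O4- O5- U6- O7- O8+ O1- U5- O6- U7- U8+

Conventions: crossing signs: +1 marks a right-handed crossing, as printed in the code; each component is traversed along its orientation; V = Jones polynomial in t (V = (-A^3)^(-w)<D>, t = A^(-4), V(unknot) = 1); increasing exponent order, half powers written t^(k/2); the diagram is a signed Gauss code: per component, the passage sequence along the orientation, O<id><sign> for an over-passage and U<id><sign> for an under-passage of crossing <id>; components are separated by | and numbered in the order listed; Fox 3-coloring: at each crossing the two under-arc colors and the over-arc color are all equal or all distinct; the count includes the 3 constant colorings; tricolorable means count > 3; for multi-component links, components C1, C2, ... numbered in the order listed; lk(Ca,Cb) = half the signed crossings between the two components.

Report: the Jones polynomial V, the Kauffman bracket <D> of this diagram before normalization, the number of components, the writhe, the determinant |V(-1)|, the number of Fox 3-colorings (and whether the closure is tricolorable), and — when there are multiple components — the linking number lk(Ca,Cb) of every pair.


Jones polynomial: V(t) = -t^-4 + t^-3 + t^-1
<D> = A^-8 + 1 - A^4; writhe -4
components 1, writhe -4 (8 crossings)
3-colorings: 9 of 3^8, det 3 — tricolorable
note: w = -4 (over 8 crossings) is diagram-only; (-A^3)^(4) removes it from V


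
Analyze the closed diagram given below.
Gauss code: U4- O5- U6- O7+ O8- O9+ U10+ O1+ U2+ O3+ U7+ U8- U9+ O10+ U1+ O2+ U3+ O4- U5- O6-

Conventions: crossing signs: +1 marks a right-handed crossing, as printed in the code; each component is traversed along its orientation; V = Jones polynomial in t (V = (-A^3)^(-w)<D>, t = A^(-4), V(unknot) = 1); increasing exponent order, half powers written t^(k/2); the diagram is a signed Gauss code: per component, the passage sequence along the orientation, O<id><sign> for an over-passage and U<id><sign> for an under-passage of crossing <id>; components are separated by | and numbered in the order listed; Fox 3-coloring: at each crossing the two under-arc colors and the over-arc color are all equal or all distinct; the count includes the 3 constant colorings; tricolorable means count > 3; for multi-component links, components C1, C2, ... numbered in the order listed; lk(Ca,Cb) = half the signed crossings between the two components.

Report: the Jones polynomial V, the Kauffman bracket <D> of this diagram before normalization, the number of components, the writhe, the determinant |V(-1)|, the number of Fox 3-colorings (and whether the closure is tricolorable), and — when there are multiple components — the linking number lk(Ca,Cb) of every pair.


V(t) = -t^-2 + t^-1 - 1 + 3t - 2t^2 + 3t^3 - 2t^4 + t^5 - t^6
bracket: -A^-18 + A^-14 - 2A^-10 + 3A^-6 - 2A^-2 + 3A^2 - A^6 + A^10 - A^14, w = +2
1 component, writhe +2, over 10 crossings
det 15, colorings 9 of 3^10 — tricolorable
observation: w = +2 shifts under R1 moves; the (-A^3)^(-2) factor cancels that in V


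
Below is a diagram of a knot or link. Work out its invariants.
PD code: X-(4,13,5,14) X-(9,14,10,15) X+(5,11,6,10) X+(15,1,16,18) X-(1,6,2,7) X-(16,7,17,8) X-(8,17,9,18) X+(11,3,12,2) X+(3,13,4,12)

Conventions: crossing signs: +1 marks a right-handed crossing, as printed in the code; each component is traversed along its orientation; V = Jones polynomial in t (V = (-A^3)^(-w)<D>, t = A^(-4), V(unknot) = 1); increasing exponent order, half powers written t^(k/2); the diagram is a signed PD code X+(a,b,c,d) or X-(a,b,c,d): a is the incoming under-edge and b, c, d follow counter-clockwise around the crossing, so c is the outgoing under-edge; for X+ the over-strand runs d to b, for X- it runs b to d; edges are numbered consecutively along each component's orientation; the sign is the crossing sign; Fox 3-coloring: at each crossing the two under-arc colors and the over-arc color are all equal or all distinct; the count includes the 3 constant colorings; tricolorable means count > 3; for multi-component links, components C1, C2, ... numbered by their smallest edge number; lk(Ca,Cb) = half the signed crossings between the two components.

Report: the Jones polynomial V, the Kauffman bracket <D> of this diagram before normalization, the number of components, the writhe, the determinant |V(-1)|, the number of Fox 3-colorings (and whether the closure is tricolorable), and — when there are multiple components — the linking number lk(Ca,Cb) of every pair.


Jones polynomial: V(t) = t^-4 - t^-3 + t^-2 - 2t^-1 + 2 - t + t^2
<D> = -A^-11 + A^-7 - 2A^-3 + 2A - A^5 + A^9 - A^13; writhe -1
components 1, writhe -1 (9 crossings)
3-colorings: 9 of 3^9, det 9 — tricolorable
note: w = -1 shifts under R1 moves; the (-A^3)^(1) factor cancels that in V


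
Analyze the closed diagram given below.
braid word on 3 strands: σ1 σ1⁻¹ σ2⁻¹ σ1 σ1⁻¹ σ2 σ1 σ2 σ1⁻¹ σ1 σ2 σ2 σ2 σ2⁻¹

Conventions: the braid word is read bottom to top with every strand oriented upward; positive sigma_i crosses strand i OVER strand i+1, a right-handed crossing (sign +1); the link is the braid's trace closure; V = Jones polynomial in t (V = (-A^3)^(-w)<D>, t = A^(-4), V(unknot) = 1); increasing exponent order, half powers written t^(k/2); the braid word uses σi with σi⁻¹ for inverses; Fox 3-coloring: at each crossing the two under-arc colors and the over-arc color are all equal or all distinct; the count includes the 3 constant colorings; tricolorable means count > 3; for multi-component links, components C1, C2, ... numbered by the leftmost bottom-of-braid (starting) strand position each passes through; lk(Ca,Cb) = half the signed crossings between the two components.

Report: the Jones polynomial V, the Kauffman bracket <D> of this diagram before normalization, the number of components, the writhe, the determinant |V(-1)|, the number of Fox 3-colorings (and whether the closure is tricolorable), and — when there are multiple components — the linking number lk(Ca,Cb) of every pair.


Jones polynomial: V(t) = t + t^3 - t^4
<D> = -A^-4 + 1 + A^8; writhe +4
components 1, writhe +4 (14 crossings)
3-colorings: 9 of 3^14, det 3 — tricolorable
note: |V(-1)| = 3: so tricolorable, since 3 divides 3


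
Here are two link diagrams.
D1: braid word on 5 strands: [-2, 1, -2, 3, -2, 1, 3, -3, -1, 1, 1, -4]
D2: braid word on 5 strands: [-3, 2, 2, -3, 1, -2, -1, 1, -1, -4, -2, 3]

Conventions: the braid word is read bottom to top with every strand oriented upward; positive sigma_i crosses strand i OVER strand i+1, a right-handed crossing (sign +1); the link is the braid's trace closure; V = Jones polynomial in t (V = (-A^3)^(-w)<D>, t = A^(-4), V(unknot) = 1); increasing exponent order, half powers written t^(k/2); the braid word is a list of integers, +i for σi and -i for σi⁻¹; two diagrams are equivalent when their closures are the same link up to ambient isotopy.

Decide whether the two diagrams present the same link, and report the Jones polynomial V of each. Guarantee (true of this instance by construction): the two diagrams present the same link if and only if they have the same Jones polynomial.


same link: no
V(D1) = -t^-3 + 2t^-2 - 2t^-1 + 3 - 2t + 2t^2 - t^3  [12 crossings, <D> = -A^-12 + 2A^-8 - 2A^-4 + 3 - 2A^4 + 2A^8 - A^12, w = 0]
V(D2) = 1  (w -2, c 12, <D> = A^-6)
note: 2 values of V(t) split the 2 diagrams


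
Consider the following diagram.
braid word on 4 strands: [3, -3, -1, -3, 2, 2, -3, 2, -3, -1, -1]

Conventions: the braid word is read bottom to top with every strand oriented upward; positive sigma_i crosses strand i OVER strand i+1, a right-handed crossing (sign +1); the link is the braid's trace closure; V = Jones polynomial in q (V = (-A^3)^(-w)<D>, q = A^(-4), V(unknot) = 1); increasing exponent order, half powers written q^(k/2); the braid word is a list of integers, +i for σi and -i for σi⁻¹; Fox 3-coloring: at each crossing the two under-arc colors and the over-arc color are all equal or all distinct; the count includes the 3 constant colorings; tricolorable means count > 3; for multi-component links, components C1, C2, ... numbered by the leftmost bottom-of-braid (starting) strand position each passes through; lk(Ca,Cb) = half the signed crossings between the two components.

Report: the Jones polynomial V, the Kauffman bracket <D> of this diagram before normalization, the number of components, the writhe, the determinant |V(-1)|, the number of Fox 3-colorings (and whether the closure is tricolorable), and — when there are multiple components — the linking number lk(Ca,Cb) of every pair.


V = q^-7 - 3q^-6 + 4q^-5 - 6q^-4 + 7q^-3 - 6q^-2 + 6q^-1 - 3 + 2q - q^2
<D> = A^-17 - 2A^-13 + 3A^-9 - 6A^-5 + 6A^-1 - 7A^3 + 6A^7 - 4A^11 + 3A^15 - A^19 (w = -3)
1 component over 11 crossings, w = -3
9 Fox colorings among 3^11, |V(-1)| = 39: tricolorable
why: w = -3 shifts under R1 moves; the (-A^3)^(3) factor cancels that in V


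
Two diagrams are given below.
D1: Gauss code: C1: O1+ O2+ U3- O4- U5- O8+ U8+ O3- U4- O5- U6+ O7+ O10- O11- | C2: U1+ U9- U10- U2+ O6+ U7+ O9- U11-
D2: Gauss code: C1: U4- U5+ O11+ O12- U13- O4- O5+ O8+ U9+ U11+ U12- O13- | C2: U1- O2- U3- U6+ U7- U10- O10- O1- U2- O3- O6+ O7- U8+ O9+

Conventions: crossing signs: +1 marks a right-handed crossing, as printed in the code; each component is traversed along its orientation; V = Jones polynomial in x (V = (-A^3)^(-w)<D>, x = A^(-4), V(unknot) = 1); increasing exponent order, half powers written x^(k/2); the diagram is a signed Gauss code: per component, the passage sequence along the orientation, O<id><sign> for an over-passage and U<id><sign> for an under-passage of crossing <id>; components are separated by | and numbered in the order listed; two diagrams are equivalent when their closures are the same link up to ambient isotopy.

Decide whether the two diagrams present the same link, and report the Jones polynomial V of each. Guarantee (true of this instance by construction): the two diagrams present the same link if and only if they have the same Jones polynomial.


equivalent: yes
D1 (bracket A^-9 + 2A^-1 - A^3 + A^7 - A^11; 11 crossings at w = -1): V = x^(-7/2) - x^(-5/2) + x^(-3/2) - 2x^(-1/2) - x^(3/2)
V(D2) = x^(-7/2) - x^(-5/2) + x^(-3/2) - 2x^(-1/2) - x^(3/2)  (w -3, c 13, <D> = A^-15 + 2A^-7 - A^-3 + A - A^5)
key observation: Reidemeister moves carry D1 (11 crossings) to D2 (13)


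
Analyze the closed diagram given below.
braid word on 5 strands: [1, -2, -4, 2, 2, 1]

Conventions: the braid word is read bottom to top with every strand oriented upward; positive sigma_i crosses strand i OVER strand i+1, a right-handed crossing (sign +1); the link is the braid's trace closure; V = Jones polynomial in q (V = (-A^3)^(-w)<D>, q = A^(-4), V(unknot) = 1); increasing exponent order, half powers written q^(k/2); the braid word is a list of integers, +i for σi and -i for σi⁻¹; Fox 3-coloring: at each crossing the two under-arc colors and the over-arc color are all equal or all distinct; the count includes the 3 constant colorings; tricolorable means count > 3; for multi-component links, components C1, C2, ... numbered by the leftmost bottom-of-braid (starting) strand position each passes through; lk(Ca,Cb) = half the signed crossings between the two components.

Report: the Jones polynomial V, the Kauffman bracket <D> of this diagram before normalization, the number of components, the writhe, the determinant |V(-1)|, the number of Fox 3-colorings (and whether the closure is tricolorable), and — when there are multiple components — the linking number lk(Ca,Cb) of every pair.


Jones polynomial: V(q) = 1 + q + q^2 + q^3
<D> = A^-6 + A^-2 + A^2 + A^6; writhe +2
components 3, writhe +2 (6 crossings)
linking number lk(C1,C2) = +1
lk(C1,C3): 0
lk(C2,C3) = 0
3-colorings: 9 of 3^6, det 0 — tricolorable
note: w = +2 (over 6 crossings) is diagram-only; (-A^3)^(-2) removes it from V


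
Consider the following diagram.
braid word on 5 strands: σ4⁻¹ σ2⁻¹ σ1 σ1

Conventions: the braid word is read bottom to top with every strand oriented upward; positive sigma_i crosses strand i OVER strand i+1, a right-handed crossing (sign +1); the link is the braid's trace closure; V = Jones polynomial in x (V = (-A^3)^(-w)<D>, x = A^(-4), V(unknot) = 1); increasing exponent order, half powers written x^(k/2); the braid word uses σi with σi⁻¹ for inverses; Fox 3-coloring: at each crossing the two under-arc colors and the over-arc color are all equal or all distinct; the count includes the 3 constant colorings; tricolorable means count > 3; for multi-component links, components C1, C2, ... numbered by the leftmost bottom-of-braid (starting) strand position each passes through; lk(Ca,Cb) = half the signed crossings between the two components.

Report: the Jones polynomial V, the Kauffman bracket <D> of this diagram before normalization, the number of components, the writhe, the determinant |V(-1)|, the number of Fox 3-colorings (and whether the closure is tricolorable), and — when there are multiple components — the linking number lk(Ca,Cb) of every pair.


V(x) = 1 + x + x^2 + x^3
bracket: A^-12 + A^-8 + A^-4 + 1, w = 0
3 components, writhe 0, over 4 crossings
lk(C1,C2) = +1
linking number lk(C1,C3) = 0
lk(C2,C3): 0
det 0, colorings 9 of 3^4 — tricolorable
observation: w = 0 shifts under R1 moves; the (-A^3)^(0) factor cancels that in V


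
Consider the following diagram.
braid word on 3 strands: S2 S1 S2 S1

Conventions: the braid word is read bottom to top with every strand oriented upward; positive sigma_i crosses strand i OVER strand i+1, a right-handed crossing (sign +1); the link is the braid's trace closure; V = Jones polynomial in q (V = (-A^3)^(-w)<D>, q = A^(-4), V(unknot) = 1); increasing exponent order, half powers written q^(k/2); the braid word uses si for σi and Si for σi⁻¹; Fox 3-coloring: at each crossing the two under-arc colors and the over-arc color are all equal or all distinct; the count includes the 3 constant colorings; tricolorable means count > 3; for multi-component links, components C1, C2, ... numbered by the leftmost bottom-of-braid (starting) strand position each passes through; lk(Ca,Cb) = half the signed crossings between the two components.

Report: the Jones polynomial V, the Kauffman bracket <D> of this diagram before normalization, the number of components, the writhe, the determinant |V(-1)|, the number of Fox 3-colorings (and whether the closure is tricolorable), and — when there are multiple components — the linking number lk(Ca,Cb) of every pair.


V(q) = -q^-4 + q^-3 + q^-1
bracket: A^-8 + 1 - A^4, w = -4
1 component, writhe -4, over 4 crossings
det 3, colorings 9 of 3^4 — tricolorable
observation: det 3 = |V(-1)|; divisible by 3, so tricolorable


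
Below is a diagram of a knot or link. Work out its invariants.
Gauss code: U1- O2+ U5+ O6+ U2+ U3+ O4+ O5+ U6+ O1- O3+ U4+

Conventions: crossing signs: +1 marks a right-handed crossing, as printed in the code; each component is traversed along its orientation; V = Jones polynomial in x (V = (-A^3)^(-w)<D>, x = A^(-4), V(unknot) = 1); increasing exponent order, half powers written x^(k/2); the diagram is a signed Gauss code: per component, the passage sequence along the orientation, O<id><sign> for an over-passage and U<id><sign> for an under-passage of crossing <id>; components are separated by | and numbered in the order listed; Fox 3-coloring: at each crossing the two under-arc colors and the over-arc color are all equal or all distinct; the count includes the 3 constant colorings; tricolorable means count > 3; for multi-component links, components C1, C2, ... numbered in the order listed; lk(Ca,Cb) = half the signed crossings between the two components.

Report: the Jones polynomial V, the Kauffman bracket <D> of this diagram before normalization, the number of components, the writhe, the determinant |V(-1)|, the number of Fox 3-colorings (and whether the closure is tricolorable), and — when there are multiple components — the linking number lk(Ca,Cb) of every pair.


V(x) = x - x^2 + 2x^3 - x^4 + x^5 - x^6
bracket: -A^-12 + A^-8 - A^-4 + 2 - A^4 + A^8, w = +4
1 component, writhe +4, over 6 crossings
det 7, colorings 3 of 3^6 — not tricolorable
observation: the span of V is 5, forcing >= 5 crossings in any diagram


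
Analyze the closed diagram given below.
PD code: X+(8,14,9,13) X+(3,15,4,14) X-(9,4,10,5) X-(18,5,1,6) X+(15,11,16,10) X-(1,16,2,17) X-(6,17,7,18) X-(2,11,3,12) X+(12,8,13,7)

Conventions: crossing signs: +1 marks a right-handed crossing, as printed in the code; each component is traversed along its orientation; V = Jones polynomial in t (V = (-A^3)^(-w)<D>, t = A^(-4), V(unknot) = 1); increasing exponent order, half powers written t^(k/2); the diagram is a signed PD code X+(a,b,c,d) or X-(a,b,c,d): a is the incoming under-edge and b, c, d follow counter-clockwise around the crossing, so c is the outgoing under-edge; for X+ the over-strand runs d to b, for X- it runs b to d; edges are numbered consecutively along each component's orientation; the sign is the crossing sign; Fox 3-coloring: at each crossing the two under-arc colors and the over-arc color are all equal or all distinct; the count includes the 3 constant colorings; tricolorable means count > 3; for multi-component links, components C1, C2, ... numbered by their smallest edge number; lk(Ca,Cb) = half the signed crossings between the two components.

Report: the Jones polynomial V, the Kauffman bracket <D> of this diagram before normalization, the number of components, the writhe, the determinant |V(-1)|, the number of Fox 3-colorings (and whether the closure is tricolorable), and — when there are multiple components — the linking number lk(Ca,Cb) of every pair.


V(t) = -t^-3 + 2t^-2 - 2t^-1 + 3 - 2t + 2t^2 - t^3
bracket: A^-15 - 2A^-11 + 2A^-7 - 3A^-3 + 2A - 2A^5 + A^9, w = -1
1 component, writhe -1, over 9 crossings
det 13, colorings 3 of 3^9 — not tricolorable
observation: V spans 6 powers of t: at least 6 crossings in any diagram


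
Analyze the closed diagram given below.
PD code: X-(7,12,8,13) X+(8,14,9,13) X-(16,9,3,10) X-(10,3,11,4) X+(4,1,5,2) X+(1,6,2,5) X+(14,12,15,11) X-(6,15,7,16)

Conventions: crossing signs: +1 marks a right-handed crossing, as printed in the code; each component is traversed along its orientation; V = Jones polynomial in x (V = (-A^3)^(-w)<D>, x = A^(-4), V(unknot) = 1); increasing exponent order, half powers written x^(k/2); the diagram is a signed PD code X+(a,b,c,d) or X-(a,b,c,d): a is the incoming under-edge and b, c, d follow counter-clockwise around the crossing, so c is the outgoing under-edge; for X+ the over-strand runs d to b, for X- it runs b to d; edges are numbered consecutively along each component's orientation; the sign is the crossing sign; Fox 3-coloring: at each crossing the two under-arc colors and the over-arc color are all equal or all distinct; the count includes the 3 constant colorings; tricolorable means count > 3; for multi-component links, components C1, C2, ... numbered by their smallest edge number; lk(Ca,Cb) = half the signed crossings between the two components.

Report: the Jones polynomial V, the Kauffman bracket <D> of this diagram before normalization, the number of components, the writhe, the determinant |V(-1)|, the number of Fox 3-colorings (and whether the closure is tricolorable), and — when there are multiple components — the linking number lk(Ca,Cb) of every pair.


Jones polynomial: V(x) = x^(-7/2) - x^(-5/2) + x^(-3/2) - 2x^(-1/2) - x^(3/2)
<D> = -A^-6 - 2A^2 + A^6 - A^10 + A^14; writhe 0
components 2, writhe 0 (8 crossings)
linking number lk(C1,C2) = +1
3-colorings: 9 of 3^8, det 6 — tricolorable
note: w = 0 (over 8 crossings) is diagram-only; (-A^3)^(0) removes it from V


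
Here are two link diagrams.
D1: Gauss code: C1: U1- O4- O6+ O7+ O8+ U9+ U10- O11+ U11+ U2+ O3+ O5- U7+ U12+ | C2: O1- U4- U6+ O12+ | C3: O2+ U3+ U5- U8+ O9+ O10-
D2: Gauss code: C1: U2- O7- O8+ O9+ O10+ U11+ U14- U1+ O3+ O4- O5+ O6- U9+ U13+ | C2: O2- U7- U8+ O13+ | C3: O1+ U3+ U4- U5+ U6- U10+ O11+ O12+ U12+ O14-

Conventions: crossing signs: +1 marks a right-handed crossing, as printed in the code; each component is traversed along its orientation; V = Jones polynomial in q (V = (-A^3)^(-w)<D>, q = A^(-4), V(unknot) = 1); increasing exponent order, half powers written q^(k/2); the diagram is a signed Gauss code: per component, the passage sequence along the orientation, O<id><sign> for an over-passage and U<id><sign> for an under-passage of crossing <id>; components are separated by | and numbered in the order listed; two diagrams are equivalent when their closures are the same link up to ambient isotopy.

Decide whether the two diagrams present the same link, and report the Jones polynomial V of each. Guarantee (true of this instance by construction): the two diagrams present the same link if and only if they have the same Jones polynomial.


same link: yes
V(D1) = 1 + q + q^2 + q^3  [12 crossings, <D> = 1 + A^4 + A^8 + A^12, w = +4]
V(D2) = 1 + q + q^2 + q^3  (w +4, c 14, <D> = 1 + A^4 + A^8 + A^12)
note: Reidemeister moves carry D1 (12 crossings) to D2 (14)


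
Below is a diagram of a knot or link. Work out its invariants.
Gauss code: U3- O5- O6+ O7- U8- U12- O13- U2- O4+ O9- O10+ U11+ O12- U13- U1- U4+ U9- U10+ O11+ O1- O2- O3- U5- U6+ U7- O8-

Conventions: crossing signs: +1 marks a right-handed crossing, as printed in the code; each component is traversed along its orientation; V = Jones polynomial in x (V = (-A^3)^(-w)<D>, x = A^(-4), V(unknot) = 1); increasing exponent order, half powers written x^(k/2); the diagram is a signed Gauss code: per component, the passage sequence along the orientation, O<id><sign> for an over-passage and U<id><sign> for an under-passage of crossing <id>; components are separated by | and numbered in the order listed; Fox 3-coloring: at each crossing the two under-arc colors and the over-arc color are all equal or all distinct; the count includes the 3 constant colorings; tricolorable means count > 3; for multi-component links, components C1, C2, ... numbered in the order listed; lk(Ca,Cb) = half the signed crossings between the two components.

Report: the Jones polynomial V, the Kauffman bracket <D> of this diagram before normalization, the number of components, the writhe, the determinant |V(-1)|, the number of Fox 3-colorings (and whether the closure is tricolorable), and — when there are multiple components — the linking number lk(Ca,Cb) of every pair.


Jones polynomial: V(x) = -x^-4 + x^-3 + x^-1
<D> = -A^-11 - A^-3 + A; writhe -5
components 1, writhe -5 (13 crossings)
3-colorings: 9 of 3^13, det 3 — tricolorable
note: |V(-1)| = 3: so tricolorable, since 3 divides 3


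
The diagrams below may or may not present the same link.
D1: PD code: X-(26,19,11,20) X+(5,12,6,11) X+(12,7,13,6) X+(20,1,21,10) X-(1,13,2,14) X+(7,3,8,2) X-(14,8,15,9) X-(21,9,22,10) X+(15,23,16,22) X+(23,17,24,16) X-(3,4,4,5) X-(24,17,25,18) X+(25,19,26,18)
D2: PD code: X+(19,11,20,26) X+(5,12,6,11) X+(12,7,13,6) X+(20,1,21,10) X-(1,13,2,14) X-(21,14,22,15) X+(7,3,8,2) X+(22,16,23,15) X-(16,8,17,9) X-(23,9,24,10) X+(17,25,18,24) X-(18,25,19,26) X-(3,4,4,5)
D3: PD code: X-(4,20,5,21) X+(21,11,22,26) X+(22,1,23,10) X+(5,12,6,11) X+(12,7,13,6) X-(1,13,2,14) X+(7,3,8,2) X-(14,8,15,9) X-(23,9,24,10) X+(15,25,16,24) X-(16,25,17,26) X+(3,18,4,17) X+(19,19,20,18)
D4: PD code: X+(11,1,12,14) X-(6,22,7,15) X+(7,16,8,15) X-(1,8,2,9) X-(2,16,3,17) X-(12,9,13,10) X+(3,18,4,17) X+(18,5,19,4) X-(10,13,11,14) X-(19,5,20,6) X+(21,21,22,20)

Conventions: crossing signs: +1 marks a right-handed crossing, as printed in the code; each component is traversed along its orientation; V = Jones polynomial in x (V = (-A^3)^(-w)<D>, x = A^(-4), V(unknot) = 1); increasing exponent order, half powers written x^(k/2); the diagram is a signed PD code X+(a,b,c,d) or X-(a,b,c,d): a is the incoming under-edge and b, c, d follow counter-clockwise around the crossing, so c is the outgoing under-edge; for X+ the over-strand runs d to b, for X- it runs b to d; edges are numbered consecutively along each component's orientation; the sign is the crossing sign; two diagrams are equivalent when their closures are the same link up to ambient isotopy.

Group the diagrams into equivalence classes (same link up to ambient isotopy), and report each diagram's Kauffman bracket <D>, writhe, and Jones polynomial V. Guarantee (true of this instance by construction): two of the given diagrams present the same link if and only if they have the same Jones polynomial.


equivalence classes: {D1, D2, D3} | {D4}
D1 (bracket -A^-11 + 2A^-7 - A^-3 + 2A - A^5 + A^9; 13 crossings at w = +1): V = -x^(-3/2) + x^(-1/2) - 2x^(1/2) + x^(3/2) - 2x^(5/2) + x^(7/2)
V(D2) = -x^(-3/2) + x^(-1/2) - 2x^(1/2) + x^(3/2) - 2x^(5/2) + x^(7/2)  [13 crossings, <D> = -A^-11 + 2A^-7 - A^-3 + 2A - A^5 + A^9, w = +1]
V(D3) = -x^(-3/2) + x^(-1/2) - 2x^(1/2) + x^(3/2) - 2x^(5/2) + x^(7/2)  (w +3, c 13, <D> = -A^-5 + 2A^-1 - A^3 + 2A^7 - A^11 + A^15)
V(D4) = -x^(-1/2) - x^(1/2)  [11 crossings, <D> = A^-5 + A^-1, w = -1]
key observation: 2 classes among 4 diagrams; unequal V(x) rules out equality


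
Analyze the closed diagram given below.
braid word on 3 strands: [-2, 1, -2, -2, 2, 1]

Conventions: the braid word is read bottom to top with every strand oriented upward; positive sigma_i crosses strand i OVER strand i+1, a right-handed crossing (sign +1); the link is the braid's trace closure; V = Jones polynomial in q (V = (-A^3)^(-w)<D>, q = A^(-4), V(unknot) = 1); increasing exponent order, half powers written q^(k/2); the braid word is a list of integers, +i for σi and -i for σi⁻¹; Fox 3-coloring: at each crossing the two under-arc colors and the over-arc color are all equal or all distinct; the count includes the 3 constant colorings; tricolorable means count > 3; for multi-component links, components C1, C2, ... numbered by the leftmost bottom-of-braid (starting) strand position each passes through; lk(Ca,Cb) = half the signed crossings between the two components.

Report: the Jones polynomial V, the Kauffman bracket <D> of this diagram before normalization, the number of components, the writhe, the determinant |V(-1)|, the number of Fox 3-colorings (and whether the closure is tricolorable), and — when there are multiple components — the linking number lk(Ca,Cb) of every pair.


V = q^-2 - q^-1 + 1 - q + q^2
<D> = A^-8 - A^-4 + 1 - A^4 + A^8 (w = 0)
1 component over 6 crossings, w = 0
3 Fox colorings among 3^6, |V(-1)| = 5: not tricolorable
why: palindromic: swapping q for 1/q fixes V


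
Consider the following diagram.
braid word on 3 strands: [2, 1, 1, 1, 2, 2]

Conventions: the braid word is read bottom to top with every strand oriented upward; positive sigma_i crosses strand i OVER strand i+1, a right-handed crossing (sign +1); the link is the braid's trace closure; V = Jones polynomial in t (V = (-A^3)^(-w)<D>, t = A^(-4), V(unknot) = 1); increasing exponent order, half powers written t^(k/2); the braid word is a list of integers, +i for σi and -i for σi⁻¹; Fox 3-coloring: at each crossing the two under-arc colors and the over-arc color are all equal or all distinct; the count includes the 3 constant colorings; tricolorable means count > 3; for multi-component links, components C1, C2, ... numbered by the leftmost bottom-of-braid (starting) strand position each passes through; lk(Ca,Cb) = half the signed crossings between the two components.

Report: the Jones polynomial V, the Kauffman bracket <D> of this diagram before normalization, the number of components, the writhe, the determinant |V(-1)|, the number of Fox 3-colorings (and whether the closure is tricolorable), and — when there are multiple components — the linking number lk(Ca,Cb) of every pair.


V(t) = t^2 + 2t^4 - 2t^5 + t^6 - 2t^7 + t^8
bracket: A^-14 - 2A^-10 + A^-6 - 2A^-2 + 2A^2 + A^10, w = +6
1 component, writhe +6, over 6 crossings
det 9, colorings 27 of 3^6 — tricolorable
observation: w = +6 (over 6 crossings) is diagram-only; (-A^3)^(-6) removes it from V


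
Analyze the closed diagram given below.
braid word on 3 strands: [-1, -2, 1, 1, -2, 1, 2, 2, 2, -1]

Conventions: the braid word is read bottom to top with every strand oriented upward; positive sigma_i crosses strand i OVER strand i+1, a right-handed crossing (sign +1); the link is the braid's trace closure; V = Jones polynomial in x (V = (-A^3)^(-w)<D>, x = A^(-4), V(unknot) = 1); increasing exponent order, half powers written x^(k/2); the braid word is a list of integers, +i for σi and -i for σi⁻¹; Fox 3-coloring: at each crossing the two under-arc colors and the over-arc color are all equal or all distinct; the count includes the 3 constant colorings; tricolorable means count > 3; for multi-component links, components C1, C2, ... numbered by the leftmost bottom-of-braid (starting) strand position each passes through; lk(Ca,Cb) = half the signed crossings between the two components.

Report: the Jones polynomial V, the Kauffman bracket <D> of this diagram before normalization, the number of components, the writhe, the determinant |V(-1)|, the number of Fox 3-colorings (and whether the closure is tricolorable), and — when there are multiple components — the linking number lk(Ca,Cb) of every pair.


V = -x^-2 + 2x^-1 - 3 + 5x - 4x^2 + 5x^3 - 4x^4 + 2x^5 - x^6
<D> = -A^-18 + 2A^-14 - 4A^-10 + 5A^-6 - 4A^-2 + 5A^2 - 3A^6 + 2A^10 - A^14 (w = +2)
1 component over 10 crossings, w = +2
9 Fox colorings among 3^10, |V(-1)| = 27: tricolorable
why: det 27 = |V(-1)|; divisible by 3, so tricolorable


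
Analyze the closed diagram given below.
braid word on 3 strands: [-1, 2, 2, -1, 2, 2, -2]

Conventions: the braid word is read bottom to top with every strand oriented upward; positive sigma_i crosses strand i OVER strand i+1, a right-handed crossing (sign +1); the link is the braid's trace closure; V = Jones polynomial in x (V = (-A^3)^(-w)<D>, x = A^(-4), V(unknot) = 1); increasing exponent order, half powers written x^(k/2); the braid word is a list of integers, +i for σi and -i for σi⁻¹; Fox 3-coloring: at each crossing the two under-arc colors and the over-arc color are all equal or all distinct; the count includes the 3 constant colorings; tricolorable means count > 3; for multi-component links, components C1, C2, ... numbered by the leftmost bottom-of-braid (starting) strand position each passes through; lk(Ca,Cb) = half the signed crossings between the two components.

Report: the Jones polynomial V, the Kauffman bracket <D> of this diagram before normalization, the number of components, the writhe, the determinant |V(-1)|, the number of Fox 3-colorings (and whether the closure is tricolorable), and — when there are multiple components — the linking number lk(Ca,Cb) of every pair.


V(x) = -x^(-3/2) + x^(-1/2) - 2x^(1/2) + x^(3/2) - 2x^(5/2) + x^(7/2)
bracket: -A^-11 + 2A^-7 - A^-3 + 2A - A^5 + A^9, w = +1
2 components, writhe +1, over 7 crossings
lk(C1,C2) = 0
det 8, colorings 3 of 3^7 — not tricolorable
observation: det 8 = |V(-1)|; not divisible by 3, so not tricolorable


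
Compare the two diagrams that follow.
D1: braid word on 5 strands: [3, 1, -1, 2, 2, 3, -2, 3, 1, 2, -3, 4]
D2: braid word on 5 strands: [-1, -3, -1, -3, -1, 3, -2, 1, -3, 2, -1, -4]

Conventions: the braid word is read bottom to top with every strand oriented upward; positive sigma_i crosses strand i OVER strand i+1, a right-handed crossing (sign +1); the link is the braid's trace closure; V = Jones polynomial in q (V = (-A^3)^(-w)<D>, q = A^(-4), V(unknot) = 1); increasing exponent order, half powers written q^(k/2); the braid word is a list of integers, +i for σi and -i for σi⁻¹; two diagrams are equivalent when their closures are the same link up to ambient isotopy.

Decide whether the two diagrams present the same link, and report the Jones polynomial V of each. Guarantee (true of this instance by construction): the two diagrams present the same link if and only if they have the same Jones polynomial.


equivalent: no
V(D1) = q - q^2 + 2q^3 - q^4 + q^5 - q^6  (w +6, c 12, <D> = -A^-6 + A^-2 - A^2 + 2A^6 - A^10 + A^14)
V(D2) = -q^-7 + q^-6 - q^-5 + q^-4 + q^-2  [12 crossings, <D> = A^-10 + A^-2 - A^2 + A^6 - A^10, w = -6]
key observation: comparing 2 Jones polynomials yields 2 groups


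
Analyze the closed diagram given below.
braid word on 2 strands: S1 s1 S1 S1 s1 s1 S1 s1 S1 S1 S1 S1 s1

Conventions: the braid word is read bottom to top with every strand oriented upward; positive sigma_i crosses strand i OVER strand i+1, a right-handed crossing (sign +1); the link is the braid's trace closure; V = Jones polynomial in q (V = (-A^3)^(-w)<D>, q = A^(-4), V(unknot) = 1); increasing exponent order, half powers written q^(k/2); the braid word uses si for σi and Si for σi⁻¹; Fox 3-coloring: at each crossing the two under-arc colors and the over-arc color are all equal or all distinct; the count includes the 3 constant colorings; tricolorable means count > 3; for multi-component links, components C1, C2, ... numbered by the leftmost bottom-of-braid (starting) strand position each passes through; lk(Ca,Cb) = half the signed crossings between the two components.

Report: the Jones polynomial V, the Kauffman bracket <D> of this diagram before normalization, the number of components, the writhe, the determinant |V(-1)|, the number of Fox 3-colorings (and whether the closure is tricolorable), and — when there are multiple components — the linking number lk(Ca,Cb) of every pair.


V(q) = -q^-4 + q^-3 + q^-1
bracket: -A^-5 - A^3 + A^7, w = -3
1 component, writhe -3, over 13 crossings
det 3, colorings 9 of 3^13 — tricolorable
observation: w = -3 (over 13 crossings) is diagram-only; (-A^3)^(3) removes it from V


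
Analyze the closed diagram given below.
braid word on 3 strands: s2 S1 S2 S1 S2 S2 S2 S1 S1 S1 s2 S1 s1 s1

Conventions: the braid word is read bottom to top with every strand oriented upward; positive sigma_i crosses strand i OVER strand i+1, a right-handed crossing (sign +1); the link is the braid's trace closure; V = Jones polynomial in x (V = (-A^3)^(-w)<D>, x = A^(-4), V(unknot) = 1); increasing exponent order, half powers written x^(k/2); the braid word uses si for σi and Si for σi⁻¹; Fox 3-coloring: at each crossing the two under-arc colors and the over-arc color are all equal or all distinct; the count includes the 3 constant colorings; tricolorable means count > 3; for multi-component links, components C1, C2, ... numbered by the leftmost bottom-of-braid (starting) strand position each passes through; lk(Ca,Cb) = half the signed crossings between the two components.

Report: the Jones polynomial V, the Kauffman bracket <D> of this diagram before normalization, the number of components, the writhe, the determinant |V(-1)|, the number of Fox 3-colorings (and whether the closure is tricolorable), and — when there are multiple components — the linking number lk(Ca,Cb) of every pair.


V(x) = x^-8 - 2x^-7 + x^-6 - 2x^-5 + 2x^-4 + x^-2
bracket: A^-10 + 2A^-2 - 2A^2 + A^6 - 2A^10 + A^14, w = -6
1 component, writhe -6, over 14 crossings
det 9, colorings 27 of 3^14 — tricolorable
observation: the span of V is 6, forcing >= 6 crossings in any diagram


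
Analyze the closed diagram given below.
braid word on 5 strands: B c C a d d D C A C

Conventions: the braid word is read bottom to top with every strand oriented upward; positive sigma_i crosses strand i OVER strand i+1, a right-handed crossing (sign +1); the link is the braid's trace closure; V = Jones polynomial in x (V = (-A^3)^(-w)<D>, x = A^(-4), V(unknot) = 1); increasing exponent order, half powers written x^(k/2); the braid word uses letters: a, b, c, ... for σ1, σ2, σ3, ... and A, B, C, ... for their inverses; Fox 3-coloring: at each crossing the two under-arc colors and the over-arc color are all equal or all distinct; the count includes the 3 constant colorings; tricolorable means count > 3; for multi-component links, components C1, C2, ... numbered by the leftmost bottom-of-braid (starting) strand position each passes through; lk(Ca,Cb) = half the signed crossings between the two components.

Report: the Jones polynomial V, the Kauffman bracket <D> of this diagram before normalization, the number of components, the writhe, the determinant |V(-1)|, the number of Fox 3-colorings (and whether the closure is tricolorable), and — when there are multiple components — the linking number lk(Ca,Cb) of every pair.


V = x^-3 + x^-2 + x^-1 + 1
<D> = A^-6 + A^-2 + A^2 + A^6 (w = -2)
3 components over 10 crossings, w = -2
lk(C1,C2): 0
lk(C1,C3) = 0
linking number lk(C2,C3) = -1
9 Fox colorings among 3^11, |V(-1)| = 0: tricolorable
why: det 0 = |V(-1)|; divisible by 3, so tricolorable
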